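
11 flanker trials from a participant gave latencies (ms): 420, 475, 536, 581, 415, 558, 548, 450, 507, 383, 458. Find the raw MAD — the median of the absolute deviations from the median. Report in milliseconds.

Sorted: 383, 415, 420, 450, 458, 475, 507, 536, 548, 558, 581 → median = 475
|x − 475|: 55, 0, 61, 106, 60, 83, 73, 25, 32, 92, 17
Sorted deviations: 0, 17, 25, 32, 55, 60, 61, 73, 83, 92, 106 → MAD = 60

60 ms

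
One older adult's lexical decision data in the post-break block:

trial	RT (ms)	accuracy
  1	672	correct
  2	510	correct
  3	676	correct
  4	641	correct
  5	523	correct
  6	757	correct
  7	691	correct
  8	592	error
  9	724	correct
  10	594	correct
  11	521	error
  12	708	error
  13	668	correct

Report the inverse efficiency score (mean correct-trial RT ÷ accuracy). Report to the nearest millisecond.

Correct trials (n=10): 672, 510, 676, 641, 523, 757, 691, 724, 594, 668
Mean correct RT = 6456/10 = 645.6000 ms
Proportion correct = 10/13
IES = 645.6000 / (10/13) = 839.280 ms

839 ms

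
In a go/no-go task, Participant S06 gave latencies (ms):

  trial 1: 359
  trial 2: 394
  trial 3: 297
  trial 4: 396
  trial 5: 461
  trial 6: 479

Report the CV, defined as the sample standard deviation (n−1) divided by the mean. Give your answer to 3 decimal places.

n = 6, Σ = 2386, M = 397.6667
Σ(x−M)² = 22271.333; s = √(22271.333/5) = 66.7403
CV = 66.7403 / 397.6667 = 0.16783

0.168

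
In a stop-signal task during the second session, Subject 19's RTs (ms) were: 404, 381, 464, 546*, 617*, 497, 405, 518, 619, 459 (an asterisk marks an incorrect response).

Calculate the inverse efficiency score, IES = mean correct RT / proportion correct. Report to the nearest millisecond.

Correct trials (n=8): 404, 381, 464, 497, 405, 518, 619, 459
Mean correct RT = 3747/8 = 468.3750 ms
Proportion correct = 8/10
IES = 468.3750 / (8/10) = 585.469 ms

585 ms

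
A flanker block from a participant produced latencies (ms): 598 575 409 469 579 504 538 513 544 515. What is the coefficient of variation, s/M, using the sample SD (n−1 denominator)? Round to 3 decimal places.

0.107

n = 10, Σ = 5244, M = 524.4000
Σ(x−M)² = 28548.400; s = √(28548.400/9) = 56.3209
CV = 56.3209 / 524.4000 = 0.10740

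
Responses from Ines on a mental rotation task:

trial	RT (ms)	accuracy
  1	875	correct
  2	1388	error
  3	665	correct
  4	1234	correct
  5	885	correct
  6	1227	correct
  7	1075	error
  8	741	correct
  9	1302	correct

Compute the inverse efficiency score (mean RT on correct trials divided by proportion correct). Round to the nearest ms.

1273 ms

Correct trials (n=7): 875, 665, 1234, 885, 1227, 741, 1302
Mean correct RT = 6929/7 = 989.8571 ms
Proportion correct = 7/9
IES = 989.8571 / (7/9) = 1272.673 ms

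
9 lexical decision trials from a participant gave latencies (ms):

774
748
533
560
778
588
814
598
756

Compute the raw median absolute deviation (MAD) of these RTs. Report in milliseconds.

Sorted: 533, 560, 588, 598, 748, 756, 774, 778, 814 → median = 748
|x − 748|: 26, 0, 215, 188, 30, 160, 66, 150, 8
Sorted deviations: 0, 8, 26, 30, 66, 150, 160, 188, 215 → MAD = 66

66 ms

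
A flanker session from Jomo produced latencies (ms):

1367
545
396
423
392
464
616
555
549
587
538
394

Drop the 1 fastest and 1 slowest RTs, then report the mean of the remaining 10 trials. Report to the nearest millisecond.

Sorted: 392, 394, 396, 423, 464, 538, 545, 549, 555, 587, 616, 1367
Drop lowest 1 (392) and highest 1 (1367)
Remaining (n=10): Σ = 5067, mean = 5067/10 = 506.700

507 ms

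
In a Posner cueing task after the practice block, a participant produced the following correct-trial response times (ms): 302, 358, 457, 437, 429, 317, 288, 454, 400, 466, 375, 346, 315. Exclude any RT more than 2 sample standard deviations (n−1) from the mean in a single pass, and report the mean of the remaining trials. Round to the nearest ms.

380 ms

n = 13, ΣRT = 4944, M = 380.308
Σ(x−M)² = 49256.77; s = √(49256.77/12) = 64.068
Cutoffs: 380.308 ± 2·64.068 → [252.2, 508.4]
No RTs fall outside the cutoffs; all 13 retained. Mean = 4944/13 = 380.308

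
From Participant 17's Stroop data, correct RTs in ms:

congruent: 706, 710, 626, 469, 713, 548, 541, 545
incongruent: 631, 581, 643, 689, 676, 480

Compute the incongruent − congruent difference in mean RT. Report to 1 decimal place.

9.4 ms

M(congruent) = 4858/8 = 607.250
M(incongruent) = 3700/6 = 616.667
Difference = 616.667 − 607.250 = 9.417 ms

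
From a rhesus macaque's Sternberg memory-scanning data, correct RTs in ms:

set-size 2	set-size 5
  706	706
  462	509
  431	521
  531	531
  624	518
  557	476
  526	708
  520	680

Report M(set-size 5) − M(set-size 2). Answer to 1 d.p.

36.5 ms

M(set-size 2) = 4357/8 = 544.625
M(set-size 5) = 4649/8 = 581.125
Difference = 581.125 − 544.625 = 36.500 ms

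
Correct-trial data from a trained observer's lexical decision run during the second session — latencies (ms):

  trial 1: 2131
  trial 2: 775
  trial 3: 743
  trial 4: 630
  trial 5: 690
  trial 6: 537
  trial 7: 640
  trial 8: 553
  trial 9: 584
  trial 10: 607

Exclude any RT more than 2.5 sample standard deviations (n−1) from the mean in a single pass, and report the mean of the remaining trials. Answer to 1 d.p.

n = 10, ΣRT = 7890, M = 789.000
Σ(x−M)² = 2054908.00; s = √(2054908.00/9) = 477.832
Cutoffs: 789.000 ± 2.5·477.832 → [-405.6, 1983.6]
Outside: 2131 → excluded.
Retained (n=9): Σ = 5759, mean = 5759/9 = 639.889

639.9 ms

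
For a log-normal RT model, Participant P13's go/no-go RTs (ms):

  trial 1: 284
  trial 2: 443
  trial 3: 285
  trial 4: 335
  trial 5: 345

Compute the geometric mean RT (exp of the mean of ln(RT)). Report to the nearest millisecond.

ln(RT): 5.6490, 6.0936, 5.6525, 5.8141, 5.8435
Mean ln(RT) = 29.0527/5 = 5.81054
Geometric mean = exp(5.81054) = 333.80 ms

334 ms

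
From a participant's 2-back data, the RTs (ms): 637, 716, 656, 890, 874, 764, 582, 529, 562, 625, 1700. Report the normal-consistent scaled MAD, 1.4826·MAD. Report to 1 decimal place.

139.4 ms

Sorted: 529, 562, 582, 625, 637, 656, 716, 764, 874, 890, 1700 → median = 656
|x − 656| sorted: 0, 19, 31, 60, 74, 94, 108, 127, 218, 234, 1044 → MAD = 94
Robust SD ≈ 1.4826 × 94 = 139.364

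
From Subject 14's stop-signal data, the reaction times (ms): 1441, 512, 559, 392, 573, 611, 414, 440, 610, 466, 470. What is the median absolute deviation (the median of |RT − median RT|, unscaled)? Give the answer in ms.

72 ms

Sorted: 392, 414, 440, 466, 470, 512, 559, 573, 610, 611, 1441 → median = 512
|x − 512|: 929, 0, 47, 120, 61, 99, 98, 72, 98, 46, 42
Sorted deviations: 0, 42, 46, 47, 61, 72, 98, 98, 99, 120, 929 → MAD = 72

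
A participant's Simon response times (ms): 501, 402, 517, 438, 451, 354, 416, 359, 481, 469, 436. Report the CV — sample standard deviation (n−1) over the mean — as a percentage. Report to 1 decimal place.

12.1%

n = 11, Σ = 4824, M = 438.5455
Σ(x−M)² = 28266.727; s = √(28266.727/10) = 53.1665
CV = 53.1665 / 438.5455 = 0.12123 = 12.123%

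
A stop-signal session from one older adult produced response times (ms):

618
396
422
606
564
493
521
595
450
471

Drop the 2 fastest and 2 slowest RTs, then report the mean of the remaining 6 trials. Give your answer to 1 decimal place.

515.7 ms

Sorted: 396, 422, 450, 471, 493, 521, 564, 595, 606, 618
Drop lowest 2 (396, 422) and highest 2 (606, 618)
Remaining (n=6): Σ = 3094, mean = 3094/6 = 515.667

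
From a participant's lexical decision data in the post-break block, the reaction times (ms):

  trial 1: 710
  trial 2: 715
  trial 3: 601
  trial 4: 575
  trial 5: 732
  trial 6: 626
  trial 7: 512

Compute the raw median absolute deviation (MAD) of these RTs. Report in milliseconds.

Sorted: 512, 575, 601, 626, 710, 715, 732 → median = 626
|x − 626|: 84, 89, 25, 51, 106, 0, 114
Sorted deviations: 0, 25, 51, 84, 89, 106, 114 → MAD = 84

84 ms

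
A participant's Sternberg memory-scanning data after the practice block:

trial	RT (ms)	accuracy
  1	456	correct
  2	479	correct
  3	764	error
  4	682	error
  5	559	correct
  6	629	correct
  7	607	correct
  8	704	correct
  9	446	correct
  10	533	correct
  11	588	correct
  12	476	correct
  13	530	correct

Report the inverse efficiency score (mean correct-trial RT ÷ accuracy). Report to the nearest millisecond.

Correct trials (n=11): 456, 479, 559, 629, 607, 704, 446, 533, 588, 476, 530
Mean correct RT = 6007/11 = 546.0909 ms
Proportion correct = 11/13
IES = 546.0909 / (11/13) = 645.380 ms

645 ms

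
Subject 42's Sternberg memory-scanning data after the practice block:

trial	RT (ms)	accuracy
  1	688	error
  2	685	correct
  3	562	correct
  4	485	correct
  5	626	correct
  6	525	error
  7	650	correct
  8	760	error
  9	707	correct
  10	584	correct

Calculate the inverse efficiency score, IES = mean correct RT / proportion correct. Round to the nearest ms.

Correct trials (n=7): 685, 562, 485, 626, 650, 707, 584
Mean correct RT = 4299/7 = 614.1429 ms
Proportion correct = 7/10
IES = 614.1429 / (7/10) = 877.347 ms

877 ms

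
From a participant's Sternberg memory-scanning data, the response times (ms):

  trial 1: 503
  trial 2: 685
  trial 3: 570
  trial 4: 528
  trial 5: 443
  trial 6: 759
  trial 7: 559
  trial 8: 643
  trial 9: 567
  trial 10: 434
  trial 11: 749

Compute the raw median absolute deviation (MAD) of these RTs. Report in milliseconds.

Sorted: 434, 443, 503, 528, 559, 567, 570, 643, 685, 749, 759 → median = 567
|x − 567|: 64, 118, 3, 39, 124, 192, 8, 76, 0, 133, 182
Sorted deviations: 0, 3, 8, 39, 64, 76, 118, 124, 133, 182, 192 → MAD = 76

76 ms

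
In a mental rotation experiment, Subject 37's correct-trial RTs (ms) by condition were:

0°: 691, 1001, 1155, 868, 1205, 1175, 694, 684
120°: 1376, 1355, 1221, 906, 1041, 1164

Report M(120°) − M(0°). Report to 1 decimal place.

M(0°) = 7473/8 = 934.125
M(120°) = 7063/6 = 1177.167
Difference = 1177.167 − 934.125 = 243.042 ms

243.0 ms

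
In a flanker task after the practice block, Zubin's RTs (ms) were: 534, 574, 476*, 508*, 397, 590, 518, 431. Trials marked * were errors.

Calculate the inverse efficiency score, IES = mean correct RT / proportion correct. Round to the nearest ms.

676 ms

Correct trials (n=6): 534, 574, 397, 590, 518, 431
Mean correct RT = 3044/6 = 507.3333 ms
Proportion correct = 6/8
IES = 507.3333 / (6/8) = 676.444 ms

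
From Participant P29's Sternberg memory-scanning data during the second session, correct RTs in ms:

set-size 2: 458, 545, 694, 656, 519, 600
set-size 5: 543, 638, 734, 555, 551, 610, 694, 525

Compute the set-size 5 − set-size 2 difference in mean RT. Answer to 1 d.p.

M(set-size 2) = 3472/6 = 578.667
M(set-size 5) = 4850/8 = 606.250
Difference = 606.250 − 578.667 = 27.583 ms

27.6 ms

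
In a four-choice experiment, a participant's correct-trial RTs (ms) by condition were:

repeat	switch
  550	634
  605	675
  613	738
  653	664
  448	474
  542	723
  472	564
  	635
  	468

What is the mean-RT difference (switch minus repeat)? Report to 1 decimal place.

64.7 ms

M(repeat) = 3883/7 = 554.714
M(switch) = 5575/9 = 619.444
Difference = 619.444 − 554.714 = 64.730 ms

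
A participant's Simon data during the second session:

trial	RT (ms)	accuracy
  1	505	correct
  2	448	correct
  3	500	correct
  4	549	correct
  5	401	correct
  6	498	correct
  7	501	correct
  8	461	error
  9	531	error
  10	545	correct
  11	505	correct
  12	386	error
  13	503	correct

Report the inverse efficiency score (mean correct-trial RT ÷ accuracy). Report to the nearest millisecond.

Correct trials (n=10): 505, 448, 500, 549, 401, 498, 501, 545, 505, 503
Mean correct RT = 4955/10 = 495.5000 ms
Proportion correct = 10/13
IES = 495.5000 / (10/13) = 644.150 ms

644 ms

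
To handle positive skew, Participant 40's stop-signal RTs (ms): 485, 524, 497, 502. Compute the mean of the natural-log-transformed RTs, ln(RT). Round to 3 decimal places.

ln(RT): 6.1841, 6.2615, 6.2086, 6.2186
Σ ln(RT) = 24.8728
Mean = 24.8728/4 = 6.21821

6.218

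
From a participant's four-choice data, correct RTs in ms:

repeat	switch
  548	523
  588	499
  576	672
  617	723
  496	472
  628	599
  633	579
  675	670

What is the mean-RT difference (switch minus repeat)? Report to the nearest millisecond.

M(repeat) = 4761/8 = 595.125
M(switch) = 4737/8 = 592.125
Difference = 592.125 − 595.125 = -3.000 ms

-3 ms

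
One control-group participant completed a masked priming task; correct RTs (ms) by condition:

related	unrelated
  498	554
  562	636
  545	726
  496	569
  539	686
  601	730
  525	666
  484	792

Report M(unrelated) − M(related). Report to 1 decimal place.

M(related) = 4250/8 = 531.250
M(unrelated) = 5359/8 = 669.875
Difference = 669.875 − 531.250 = 138.625 ms

138.6 ms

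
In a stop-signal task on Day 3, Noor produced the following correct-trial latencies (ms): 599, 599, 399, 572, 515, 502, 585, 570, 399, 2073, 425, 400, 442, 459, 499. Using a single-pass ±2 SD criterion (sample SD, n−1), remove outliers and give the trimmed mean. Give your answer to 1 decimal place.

497.5 ms

n = 15, ΣRT = 9038, M = 602.533
Σ(x−M)² = 2394845.73; s = √(2394845.73/14) = 413.594
Cutoffs: 602.533 ± 2·413.594 → [-224.7, 1429.7]
Outside: 2073 → excluded.
Retained (n=14): Σ = 6965, mean = 6965/14 = 497.500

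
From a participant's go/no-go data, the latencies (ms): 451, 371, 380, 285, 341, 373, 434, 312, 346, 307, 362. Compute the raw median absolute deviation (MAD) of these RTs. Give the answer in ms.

Sorted: 285, 307, 312, 341, 346, 362, 371, 373, 380, 434, 451 → median = 362
|x − 362|: 89, 9, 18, 77, 21, 11, 72, 50, 16, 55, 0
Sorted deviations: 0, 9, 11, 16, 18, 21, 50, 55, 72, 77, 89 → MAD = 21

21 ms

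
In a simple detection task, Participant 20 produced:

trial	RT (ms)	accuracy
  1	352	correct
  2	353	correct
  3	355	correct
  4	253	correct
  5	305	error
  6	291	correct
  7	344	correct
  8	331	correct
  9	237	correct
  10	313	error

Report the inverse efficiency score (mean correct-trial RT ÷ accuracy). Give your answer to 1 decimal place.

Correct trials (n=8): 352, 353, 355, 253, 291, 344, 331, 237
Mean correct RT = 2516/8 = 314.5000 ms
Proportion correct = 8/10
IES = 314.5000 / (8/10) = 393.125 ms

393.1 ms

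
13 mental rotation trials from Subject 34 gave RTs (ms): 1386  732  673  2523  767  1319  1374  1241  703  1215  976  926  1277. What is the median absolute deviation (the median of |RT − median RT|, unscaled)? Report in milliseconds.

239 ms

Sorted: 673, 703, 732, 767, 926, 976, 1215, 1241, 1277, 1319, 1374, 1386, 2523 → median = 1215
|x − 1215|: 171, 483, 542, 1308, 448, 104, 159, 26, 512, 0, 239, 289, 62
Sorted deviations: 0, 26, 62, 104, 159, 171, 239, 289, 448, 483, 512, 542, 1308 → MAD = 239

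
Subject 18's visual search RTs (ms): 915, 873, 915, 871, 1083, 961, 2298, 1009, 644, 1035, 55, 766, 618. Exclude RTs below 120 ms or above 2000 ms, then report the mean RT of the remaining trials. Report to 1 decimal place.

880.9 ms

Excluded: 55, 2298
Retained (n=11): Σ = 9690
Mean = 9690/11 = 880.9091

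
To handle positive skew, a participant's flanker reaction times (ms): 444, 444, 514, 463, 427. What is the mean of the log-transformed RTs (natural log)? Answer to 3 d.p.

6.126

ln(RT): 6.0958, 6.0958, 6.2422, 6.1377, 6.0568
Σ ln(RT) = 30.6284
Mean = 30.6284/5 = 6.12568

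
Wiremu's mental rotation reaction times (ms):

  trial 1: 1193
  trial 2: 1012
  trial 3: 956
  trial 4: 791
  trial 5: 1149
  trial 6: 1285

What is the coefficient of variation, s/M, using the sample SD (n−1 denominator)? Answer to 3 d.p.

n = 6, Σ = 6386, M = 1064.3333
Σ(x−M)² = 161603.333; s = √(161603.333/5) = 179.7795
CV = 179.7795 / 1064.3333 = 0.16891

0.169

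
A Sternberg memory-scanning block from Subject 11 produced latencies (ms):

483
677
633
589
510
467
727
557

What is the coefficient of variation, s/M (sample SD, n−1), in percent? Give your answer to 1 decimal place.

n = 8, Σ = 4643, M = 580.3750
Σ(x−M)² = 61513.875; s = √(61513.875/7) = 93.7427
CV = 93.7427 / 580.3750 = 0.16152 = 16.152%

16.2%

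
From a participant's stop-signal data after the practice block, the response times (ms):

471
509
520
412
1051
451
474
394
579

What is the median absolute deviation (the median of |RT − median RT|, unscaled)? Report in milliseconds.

46 ms

Sorted: 394, 412, 451, 471, 474, 509, 520, 579, 1051 → median = 474
|x − 474|: 3, 35, 46, 62, 577, 23, 0, 80, 105
Sorted deviations: 0, 3, 23, 35, 46, 62, 80, 105, 577 → MAD = 46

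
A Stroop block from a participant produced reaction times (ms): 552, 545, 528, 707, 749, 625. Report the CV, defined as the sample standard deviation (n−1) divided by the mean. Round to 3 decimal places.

0.150

n = 6, Σ = 3706, M = 617.6667
Σ(x−M)² = 42915.333; s = √(42915.333/5) = 92.6448
CV = 92.6448 / 617.6667 = 0.14999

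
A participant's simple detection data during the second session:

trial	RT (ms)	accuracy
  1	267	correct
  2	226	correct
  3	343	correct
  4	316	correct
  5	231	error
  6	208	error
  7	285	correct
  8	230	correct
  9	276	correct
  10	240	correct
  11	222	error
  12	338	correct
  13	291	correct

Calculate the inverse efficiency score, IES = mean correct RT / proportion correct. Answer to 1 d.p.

365.6 ms

Correct trials (n=10): 267, 226, 343, 316, 285, 230, 276, 240, 338, 291
Mean correct RT = 2812/10 = 281.2000 ms
Proportion correct = 10/13
IES = 281.2000 / (10/13) = 365.560 ms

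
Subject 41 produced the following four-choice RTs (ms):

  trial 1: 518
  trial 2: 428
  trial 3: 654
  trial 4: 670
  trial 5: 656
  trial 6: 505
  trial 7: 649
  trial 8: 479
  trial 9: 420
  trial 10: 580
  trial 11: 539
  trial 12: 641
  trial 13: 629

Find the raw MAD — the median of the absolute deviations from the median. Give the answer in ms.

Sorted: 420, 428, 479, 505, 518, 539, 580, 629, 641, 649, 654, 656, 670 → median = 580
|x − 580|: 62, 152, 74, 90, 76, 75, 69, 101, 160, 0, 41, 61, 49
Sorted deviations: 0, 41, 49, 61, 62, 69, 74, 75, 76, 90, 101, 152, 160 → MAD = 74

74 ms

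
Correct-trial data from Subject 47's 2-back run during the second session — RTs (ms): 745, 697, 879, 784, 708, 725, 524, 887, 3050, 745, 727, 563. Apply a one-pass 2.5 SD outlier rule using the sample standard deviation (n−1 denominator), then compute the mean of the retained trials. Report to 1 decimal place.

n = 12, ΣRT = 11034, M = 919.500
Σ(x−M)² = 5073625.00; s = √(5073625.00/11) = 679.146
Cutoffs: 919.500 ± 2.5·679.146 → [-778.4, 2617.4]
Outside: 3050 → excluded.
Retained (n=11): Σ = 7984, mean = 7984/11 = 725.818

725.8 ms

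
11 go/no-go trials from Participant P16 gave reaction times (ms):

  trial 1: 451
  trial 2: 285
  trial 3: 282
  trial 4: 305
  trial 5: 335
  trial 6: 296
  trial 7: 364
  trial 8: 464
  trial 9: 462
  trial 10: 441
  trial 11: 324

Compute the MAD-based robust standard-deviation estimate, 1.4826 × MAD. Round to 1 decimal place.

Sorted: 282, 285, 296, 305, 324, 335, 364, 441, 451, 462, 464 → median = 335
|x − 335| sorted: 0, 11, 29, 30, 39, 50, 53, 106, 116, 127, 129 → MAD = 50
Robust SD ≈ 1.4826 × 50 = 74.130

74.1 ms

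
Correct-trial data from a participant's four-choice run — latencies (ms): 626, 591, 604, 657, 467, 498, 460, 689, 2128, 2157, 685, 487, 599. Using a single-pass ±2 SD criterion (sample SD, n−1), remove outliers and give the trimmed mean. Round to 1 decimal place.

n = 13, ΣRT = 10648, M = 819.077
Σ(x−M)² = 4214732.92; s = √(4214732.92/12) = 592.645
Cutoffs: 819.077 ± 2·592.645 → [-366.2, 2004.4]
Outside: 2128, 2157 → excluded.
Retained (n=11): Σ = 6363, mean = 6363/11 = 578.455

578.5 ms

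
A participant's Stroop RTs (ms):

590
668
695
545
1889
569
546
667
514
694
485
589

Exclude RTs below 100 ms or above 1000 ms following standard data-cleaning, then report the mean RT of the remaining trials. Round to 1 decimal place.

596.5 ms

Excluded: 1889
Retained (n=11): Σ = 6562
Mean = 6562/11 = 596.5455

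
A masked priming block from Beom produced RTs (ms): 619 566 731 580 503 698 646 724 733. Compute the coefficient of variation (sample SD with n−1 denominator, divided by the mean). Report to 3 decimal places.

n = 9, Σ = 5800, M = 644.4444
Σ(x−M)² = 55494.222; s = √(55494.222/8) = 83.2873
CV = 83.2873 / 644.4444 = 0.12924

0.129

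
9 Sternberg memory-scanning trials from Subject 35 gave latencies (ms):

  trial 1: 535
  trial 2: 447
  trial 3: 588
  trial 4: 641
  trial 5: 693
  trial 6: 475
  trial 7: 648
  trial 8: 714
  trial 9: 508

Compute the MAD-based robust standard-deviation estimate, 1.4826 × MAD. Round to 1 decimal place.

Sorted: 447, 475, 508, 535, 588, 641, 648, 693, 714 → median = 588
|x − 588| sorted: 0, 53, 53, 60, 80, 105, 113, 126, 141 → MAD = 80
Robust SD ≈ 1.4826 × 80 = 118.608

118.6 ms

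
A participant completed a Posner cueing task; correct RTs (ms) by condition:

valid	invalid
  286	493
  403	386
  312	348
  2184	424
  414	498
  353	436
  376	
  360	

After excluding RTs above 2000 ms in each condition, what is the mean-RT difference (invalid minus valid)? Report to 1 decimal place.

valid: exclude 2184
M(valid) = 2504/7 = 357.714
M(invalid) = 2585/6 = 430.833
Difference = 430.833 − 357.714 = 73.119 ms

73.1 ms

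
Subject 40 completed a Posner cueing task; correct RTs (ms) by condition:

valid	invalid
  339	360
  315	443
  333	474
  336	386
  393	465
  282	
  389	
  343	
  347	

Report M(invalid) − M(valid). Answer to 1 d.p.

M(valid) = 3077/9 = 341.889
M(invalid) = 2128/5 = 425.600
Difference = 425.600 − 341.889 = 83.711 ms

83.7 ms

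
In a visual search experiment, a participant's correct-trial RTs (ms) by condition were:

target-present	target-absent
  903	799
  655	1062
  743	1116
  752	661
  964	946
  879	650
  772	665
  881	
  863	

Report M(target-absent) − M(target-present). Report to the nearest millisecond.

19 ms

M(target-present) = 7412/9 = 823.556
M(target-absent) = 5899/7 = 842.714
Difference = 842.714 − 823.556 = 19.159 ms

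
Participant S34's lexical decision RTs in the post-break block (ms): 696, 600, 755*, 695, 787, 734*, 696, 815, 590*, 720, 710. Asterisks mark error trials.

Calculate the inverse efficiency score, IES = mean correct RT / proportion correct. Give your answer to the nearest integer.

983 ms

Correct trials (n=8): 696, 600, 695, 787, 696, 815, 720, 710
Mean correct RT = 5719/8 = 714.8750 ms
Proportion correct = 8/11
IES = 714.8750 / (8/11) = 982.953 ms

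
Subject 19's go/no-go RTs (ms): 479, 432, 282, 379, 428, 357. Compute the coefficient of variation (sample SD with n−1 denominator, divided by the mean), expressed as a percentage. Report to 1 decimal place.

17.6%

n = 6, Σ = 2357, M = 392.8333
Σ(x−M)² = 23954.833; s = √(23954.833/5) = 69.2168
CV = 69.2168 / 392.8333 = 0.17620 = 17.620%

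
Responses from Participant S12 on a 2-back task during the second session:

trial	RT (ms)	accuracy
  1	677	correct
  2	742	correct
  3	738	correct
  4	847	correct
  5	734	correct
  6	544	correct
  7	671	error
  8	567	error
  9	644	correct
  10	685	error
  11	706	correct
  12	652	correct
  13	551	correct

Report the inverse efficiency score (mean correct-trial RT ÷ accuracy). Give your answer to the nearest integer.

Correct trials (n=10): 677, 742, 738, 847, 734, 544, 644, 706, 652, 551
Mean correct RT = 6835/10 = 683.5000 ms
Proportion correct = 10/13
IES = 683.5000 / (10/13) = 888.550 ms

889 ms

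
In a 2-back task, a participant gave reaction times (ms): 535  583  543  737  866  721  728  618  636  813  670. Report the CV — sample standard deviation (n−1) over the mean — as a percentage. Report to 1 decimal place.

15.8%

n = 11, Σ = 7450, M = 677.2727
Σ(x−M)² = 114520.182; s = √(114520.182/10) = 107.0141
CV = 107.0141 / 677.2727 = 0.15801 = 15.801%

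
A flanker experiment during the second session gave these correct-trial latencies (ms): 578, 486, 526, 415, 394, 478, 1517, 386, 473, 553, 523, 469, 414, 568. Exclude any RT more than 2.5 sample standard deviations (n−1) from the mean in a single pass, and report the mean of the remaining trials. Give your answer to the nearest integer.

n = 14, ΣRT = 7780, M = 555.714
Σ(x−M)² = 1046776.86; s = √(1046776.86/13) = 283.763
Cutoffs: 555.714 ± 2.5·283.763 → [-153.7, 1265.1]
Outside: 1517 → excluded.
Retained (n=13): Σ = 6263, mean = 6263/13 = 481.769

482 ms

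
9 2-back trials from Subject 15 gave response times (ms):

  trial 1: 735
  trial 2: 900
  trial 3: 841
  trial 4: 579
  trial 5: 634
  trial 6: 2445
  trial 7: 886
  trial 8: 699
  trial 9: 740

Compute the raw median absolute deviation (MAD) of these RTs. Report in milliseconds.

Sorted: 579, 634, 699, 735, 740, 841, 886, 900, 2445 → median = 740
|x − 740|: 5, 160, 101, 161, 106, 1705, 146, 41, 0
Sorted deviations: 0, 5, 41, 101, 106, 146, 160, 161, 1705 → MAD = 106

106 ms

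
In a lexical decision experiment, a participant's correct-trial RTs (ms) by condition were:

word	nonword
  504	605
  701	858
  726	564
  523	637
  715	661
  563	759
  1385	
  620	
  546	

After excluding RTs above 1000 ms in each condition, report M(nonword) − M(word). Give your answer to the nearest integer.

68 ms

word: exclude 1385
M(word) = 4898/8 = 612.250
M(nonword) = 4084/6 = 680.667
Difference = 680.667 − 612.250 = 68.417 ms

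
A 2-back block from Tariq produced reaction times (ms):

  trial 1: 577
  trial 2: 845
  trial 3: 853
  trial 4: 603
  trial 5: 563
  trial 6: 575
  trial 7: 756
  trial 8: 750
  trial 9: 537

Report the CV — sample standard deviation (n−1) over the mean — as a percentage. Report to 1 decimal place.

n = 9, Σ = 6059, M = 673.2222
Σ(x−M)² = 129117.556; s = √(129117.556/8) = 127.0421
CV = 127.0421 / 673.2222 = 0.18871 = 18.871%

18.9%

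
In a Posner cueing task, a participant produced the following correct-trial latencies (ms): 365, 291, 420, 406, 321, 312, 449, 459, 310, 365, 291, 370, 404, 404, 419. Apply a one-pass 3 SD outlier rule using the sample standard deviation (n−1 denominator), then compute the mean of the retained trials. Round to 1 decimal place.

372.4 ms

n = 15, ΣRT = 5586, M = 372.400
Σ(x−M)² = 44481.60; s = √(44481.60/14) = 56.367
Cutoffs: 372.400 ± 3·56.367 → [203.3, 541.5]
No RTs fall outside the cutoffs; all 15 retained. Mean = 5586/15 = 372.400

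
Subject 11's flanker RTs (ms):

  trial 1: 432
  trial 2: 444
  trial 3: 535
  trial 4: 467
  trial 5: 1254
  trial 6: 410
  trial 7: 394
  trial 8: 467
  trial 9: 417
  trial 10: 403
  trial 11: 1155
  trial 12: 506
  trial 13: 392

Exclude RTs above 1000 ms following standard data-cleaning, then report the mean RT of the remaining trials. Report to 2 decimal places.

Excluded: 1155, 1254
Retained (n=11): Σ = 4867
Mean = 4867/11 = 442.4545

442.45 ms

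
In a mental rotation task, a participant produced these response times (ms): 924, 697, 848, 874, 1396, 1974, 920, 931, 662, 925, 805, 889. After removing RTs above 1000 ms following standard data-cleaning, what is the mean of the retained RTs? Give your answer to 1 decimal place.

847.5 ms

Excluded: 1396, 1974
Retained (n=10): Σ = 8475
Mean = 8475/10 = 847.5000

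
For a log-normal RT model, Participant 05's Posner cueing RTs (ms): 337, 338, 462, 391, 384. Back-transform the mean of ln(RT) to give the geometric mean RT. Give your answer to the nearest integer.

380 ms

ln(RT): 5.8201, 5.8230, 6.1356, 5.9687, 5.9506
Mean ln(RT) = 29.6980/5 = 5.93961
Geometric mean = exp(5.93961) = 379.79 ms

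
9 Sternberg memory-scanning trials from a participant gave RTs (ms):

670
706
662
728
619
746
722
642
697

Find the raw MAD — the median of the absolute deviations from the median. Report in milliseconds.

31 ms

Sorted: 619, 642, 662, 670, 697, 706, 722, 728, 746 → median = 697
|x − 697|: 27, 9, 35, 31, 78, 49, 25, 55, 0
Sorted deviations: 0, 9, 25, 27, 31, 35, 49, 55, 78 → MAD = 31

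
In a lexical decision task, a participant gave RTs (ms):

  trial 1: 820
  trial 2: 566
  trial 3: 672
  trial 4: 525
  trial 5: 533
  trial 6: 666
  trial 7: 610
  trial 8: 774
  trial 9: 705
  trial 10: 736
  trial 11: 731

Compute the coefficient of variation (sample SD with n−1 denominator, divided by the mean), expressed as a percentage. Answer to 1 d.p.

n = 11, Σ = 7338, M = 667.0909
Σ(x−M)² = 96754.909; s = √(96754.909/10) = 98.3641
CV = 98.3641 / 667.0909 = 0.14745 = 14.745%

14.7%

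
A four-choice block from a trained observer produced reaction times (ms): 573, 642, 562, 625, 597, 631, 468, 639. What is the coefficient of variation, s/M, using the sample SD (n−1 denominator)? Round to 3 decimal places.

0.099

n = 8, Σ = 4737, M = 592.1250
Σ(x−M)² = 23980.875; s = √(23980.875/7) = 58.5307
CV = 58.5307 / 592.1250 = 0.09885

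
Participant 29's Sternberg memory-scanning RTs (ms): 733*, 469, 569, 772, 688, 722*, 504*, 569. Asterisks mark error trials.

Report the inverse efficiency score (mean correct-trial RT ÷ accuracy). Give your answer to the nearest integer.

981 ms

Correct trials (n=5): 469, 569, 772, 688, 569
Mean correct RT = 3067/5 = 613.4000 ms
Proportion correct = 5/8
IES = 613.4000 / (5/8) = 981.440 ms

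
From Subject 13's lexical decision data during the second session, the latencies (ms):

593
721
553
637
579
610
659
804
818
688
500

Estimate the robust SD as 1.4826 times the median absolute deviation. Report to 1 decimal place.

86.0 ms

Sorted: 500, 553, 579, 593, 610, 637, 659, 688, 721, 804, 818 → median = 637
|x − 637| sorted: 0, 22, 27, 44, 51, 58, 84, 84, 137, 167, 181 → MAD = 58
Robust SD ≈ 1.4826 × 58 = 85.991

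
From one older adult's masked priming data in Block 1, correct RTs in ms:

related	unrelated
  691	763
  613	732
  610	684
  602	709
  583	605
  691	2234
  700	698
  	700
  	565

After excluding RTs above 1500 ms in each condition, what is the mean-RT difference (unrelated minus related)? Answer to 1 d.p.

unrelated: exclude 2234
M(related) = 4490/7 = 641.429
M(unrelated) = 5456/8 = 682.000
Difference = 682.000 − 641.429 = 40.571 ms

40.6 ms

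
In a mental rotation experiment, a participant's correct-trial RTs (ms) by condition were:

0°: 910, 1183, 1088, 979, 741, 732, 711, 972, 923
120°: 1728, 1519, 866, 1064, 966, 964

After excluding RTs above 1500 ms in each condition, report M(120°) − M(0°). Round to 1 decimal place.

49.6 ms

120°: exclude 1728, 1519
M(0°) = 8239/9 = 915.444
M(120°) = 3860/4 = 965.000
Difference = 965.000 − 915.444 = 49.556 ms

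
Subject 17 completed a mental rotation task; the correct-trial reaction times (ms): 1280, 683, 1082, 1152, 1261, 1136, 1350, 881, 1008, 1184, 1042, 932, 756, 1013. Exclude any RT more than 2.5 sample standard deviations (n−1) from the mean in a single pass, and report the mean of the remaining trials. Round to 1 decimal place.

n = 14, ΣRT = 14760, M = 1054.286
Σ(x−M)² = 490750.86; s = √(490750.86/13) = 194.294
Cutoffs: 1054.286 ± 2.5·194.294 → [568.6, 1540.0]
No RTs fall outside the cutoffs; all 14 retained. Mean = 14760/14 = 1054.286

1054.3 ms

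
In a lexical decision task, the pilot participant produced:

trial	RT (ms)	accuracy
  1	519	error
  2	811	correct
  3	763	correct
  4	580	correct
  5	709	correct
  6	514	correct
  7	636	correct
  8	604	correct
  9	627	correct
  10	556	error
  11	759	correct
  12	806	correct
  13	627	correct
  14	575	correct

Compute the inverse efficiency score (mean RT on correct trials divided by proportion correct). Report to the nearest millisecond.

Correct trials (n=12): 811, 763, 580, 709, 514, 636, 604, 627, 759, 806, 627, 575
Mean correct RT = 8011/12 = 667.5833 ms
Proportion correct = 12/14
IES = 667.5833 / (12/14) = 778.847 ms

779 ms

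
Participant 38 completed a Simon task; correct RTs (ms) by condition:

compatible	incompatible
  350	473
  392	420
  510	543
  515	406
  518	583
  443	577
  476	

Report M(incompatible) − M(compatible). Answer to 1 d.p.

42.6 ms

M(compatible) = 3204/7 = 457.714
M(incompatible) = 3002/6 = 500.333
Difference = 500.333 − 457.714 = 42.619 ms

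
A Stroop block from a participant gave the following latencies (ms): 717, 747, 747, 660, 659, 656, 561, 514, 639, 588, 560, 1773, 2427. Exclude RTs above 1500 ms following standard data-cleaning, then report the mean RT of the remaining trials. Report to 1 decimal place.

Excluded: 1773, 2427
Retained (n=11): Σ = 7048
Mean = 7048/11 = 640.7273

640.7 ms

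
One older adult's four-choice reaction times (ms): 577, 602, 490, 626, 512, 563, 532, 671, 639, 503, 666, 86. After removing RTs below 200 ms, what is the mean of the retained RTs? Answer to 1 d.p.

580.1 ms

Excluded: 86
Retained (n=11): Σ = 6381
Mean = 6381/11 = 580.0909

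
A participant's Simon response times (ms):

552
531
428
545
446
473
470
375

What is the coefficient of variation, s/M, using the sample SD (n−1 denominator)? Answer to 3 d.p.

n = 8, Σ = 3820, M = 477.5000
Σ(x−M)² = 26994.000; s = √(26994.000/7) = 62.0990
CV = 62.0990 / 477.5000 = 0.13005

0.130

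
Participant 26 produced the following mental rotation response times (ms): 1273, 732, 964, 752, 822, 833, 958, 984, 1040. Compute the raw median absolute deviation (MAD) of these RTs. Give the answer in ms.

125 ms

Sorted: 732, 752, 822, 833, 958, 964, 984, 1040, 1273 → median = 958
|x − 958|: 315, 226, 6, 206, 136, 125, 0, 26, 82
Sorted deviations: 0, 6, 26, 82, 125, 136, 206, 226, 315 → MAD = 125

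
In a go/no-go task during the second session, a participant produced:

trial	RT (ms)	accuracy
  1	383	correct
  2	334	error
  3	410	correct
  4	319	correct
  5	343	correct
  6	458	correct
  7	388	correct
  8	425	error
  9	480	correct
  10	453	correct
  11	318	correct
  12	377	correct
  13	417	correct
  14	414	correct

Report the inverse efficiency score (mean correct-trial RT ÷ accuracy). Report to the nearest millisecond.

Correct trials (n=12): 383, 410, 319, 343, 458, 388, 480, 453, 318, 377, 417, 414
Mean correct RT = 4760/12 = 396.6667 ms
Proportion correct = 12/14
IES = 396.6667 / (12/14) = 462.778 ms

463 ms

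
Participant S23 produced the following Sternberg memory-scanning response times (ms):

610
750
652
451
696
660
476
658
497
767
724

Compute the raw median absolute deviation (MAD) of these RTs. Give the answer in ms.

Sorted: 451, 476, 497, 610, 652, 658, 660, 696, 724, 750, 767 → median = 658
|x − 658|: 48, 92, 6, 207, 38, 2, 182, 0, 161, 109, 66
Sorted deviations: 0, 2, 6, 38, 48, 66, 92, 109, 161, 182, 207 → MAD = 66

66 ms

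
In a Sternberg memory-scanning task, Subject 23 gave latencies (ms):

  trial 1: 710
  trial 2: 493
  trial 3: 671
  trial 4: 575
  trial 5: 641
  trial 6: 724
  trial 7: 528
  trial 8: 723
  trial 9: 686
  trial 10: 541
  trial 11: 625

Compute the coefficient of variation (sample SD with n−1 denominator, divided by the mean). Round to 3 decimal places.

0.132

n = 11, Σ = 6917, M = 628.8182
Σ(x−M)² = 68951.636; s = √(68951.636/10) = 83.0371
CV = 83.0371 / 628.8182 = 0.13205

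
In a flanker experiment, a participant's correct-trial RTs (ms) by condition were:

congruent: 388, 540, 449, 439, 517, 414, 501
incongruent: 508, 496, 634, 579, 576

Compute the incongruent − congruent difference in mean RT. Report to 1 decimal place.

M(congruent) = 3248/7 = 464.000
M(incongruent) = 2793/5 = 558.600
Difference = 558.600 − 464.000 = 94.600 ms

94.6 ms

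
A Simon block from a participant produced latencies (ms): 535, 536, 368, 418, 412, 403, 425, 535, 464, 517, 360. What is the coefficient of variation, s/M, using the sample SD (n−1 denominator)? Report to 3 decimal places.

0.151

n = 11, Σ = 4973, M = 452.0909
Σ(x−M)² = 46608.909; s = √(46608.909/10) = 68.2707
CV = 68.2707 / 452.0909 = 0.15101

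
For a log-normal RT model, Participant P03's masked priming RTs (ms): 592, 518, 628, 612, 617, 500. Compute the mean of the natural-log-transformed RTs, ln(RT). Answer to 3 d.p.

6.355

ln(RT): 6.3835, 6.2500, 6.4425, 6.4167, 6.4249, 6.2146
Σ ln(RT) = 38.1322
Mean = 38.1322/6 = 6.35537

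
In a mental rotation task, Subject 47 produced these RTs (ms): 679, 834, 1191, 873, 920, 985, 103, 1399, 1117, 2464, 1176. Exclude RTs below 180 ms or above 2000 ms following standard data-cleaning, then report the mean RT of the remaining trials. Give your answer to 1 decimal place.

Excluded: 103, 2464
Retained (n=9): Σ = 9174
Mean = 9174/9 = 1019.3333

1019.3 ms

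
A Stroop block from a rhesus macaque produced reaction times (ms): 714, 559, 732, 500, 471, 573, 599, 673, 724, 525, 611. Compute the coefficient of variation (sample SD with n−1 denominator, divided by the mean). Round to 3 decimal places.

n = 11, Σ = 6681, M = 607.3636
Σ(x−M)² = 85326.545; s = √(85326.545/10) = 92.3724
CV = 92.3724 / 607.3636 = 0.15209

0.152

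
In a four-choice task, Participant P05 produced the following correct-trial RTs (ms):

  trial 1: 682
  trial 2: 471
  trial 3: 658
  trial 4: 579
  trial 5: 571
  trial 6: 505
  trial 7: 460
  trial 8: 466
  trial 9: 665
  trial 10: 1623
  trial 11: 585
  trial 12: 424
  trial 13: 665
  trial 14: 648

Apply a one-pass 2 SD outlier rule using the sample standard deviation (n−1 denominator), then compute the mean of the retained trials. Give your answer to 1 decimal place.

567.6 ms

n = 14, ΣRT = 9002, M = 643.000
Σ(x−M)² = 1137190.00; s = √(1137190.00/13) = 295.764
Cutoffs: 643.000 ± 2·295.764 → [51.5, 1234.5]
Outside: 1623 → excluded.
Retained (n=13): Σ = 7379, mean = 7379/13 = 567.615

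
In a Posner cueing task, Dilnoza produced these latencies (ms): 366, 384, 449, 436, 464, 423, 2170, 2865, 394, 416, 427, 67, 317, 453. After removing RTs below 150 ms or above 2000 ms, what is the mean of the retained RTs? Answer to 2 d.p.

Excluded: 67, 2170, 2865
Retained (n=11): Σ = 4529
Mean = 4529/11 = 411.7273

411.73 ms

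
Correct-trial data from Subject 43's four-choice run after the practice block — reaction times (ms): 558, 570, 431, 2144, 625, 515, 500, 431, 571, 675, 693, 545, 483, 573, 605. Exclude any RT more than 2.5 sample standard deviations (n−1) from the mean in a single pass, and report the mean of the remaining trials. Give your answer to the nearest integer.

n = 15, ΣRT = 9919, M = 661.267
Σ(x−M)² = 2437850.93; s = √(2437850.93/14) = 417.292
Cutoffs: 661.267 ± 2.5·417.292 → [-382.0, 1704.5]
Outside: 2144 → excluded.
Retained (n=14): Σ = 7775, mean = 7775/14 = 555.357

555 ms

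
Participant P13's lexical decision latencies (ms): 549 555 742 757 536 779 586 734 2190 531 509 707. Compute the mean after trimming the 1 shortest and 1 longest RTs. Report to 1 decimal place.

647.6 ms

Sorted: 509, 531, 536, 549, 555, 586, 707, 734, 742, 757, 779, 2190
Drop lowest 1 (509) and highest 1 (2190)
Remaining (n=10): Σ = 6476, mean = 6476/10 = 647.600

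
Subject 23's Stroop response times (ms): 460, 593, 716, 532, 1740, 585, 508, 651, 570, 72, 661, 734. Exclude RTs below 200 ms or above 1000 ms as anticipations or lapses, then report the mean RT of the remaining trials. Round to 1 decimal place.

601.0 ms

Excluded: 72, 1740
Retained (n=10): Σ = 6010
Mean = 6010/10 = 601.0000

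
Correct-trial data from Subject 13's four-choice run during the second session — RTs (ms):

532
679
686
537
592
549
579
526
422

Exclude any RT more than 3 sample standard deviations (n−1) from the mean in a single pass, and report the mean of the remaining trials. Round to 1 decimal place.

566.9 ms

n = 9, ΣRT = 5102, M = 566.889
Σ(x−M)² = 52628.89; s = √(52628.89/8) = 81.109
Cutoffs: 566.889 ± 3·81.109 → [323.6, 810.2]
No RTs fall outside the cutoffs; all 9 retained. Mean = 5102/9 = 566.889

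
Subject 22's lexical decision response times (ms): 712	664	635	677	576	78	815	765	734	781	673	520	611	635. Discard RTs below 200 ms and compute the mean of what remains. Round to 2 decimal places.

676.77 ms

Excluded: 78
Retained (n=13): Σ = 8798
Mean = 8798/13 = 676.7692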